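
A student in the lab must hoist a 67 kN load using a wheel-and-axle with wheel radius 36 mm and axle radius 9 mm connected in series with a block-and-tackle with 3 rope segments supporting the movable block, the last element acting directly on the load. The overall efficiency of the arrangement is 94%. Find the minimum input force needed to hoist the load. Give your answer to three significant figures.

Wheel-and-axle MA = R/r = 36/9 = 4.
Block-and-tackle MA = number of supporting rope parts = 3.
Combined ideal MA = 4 × 3 = 12.
Actual MA = 12 × 0.94 = 11.28.
Effort = load / actual MA = 67 / 11.28 = 5.9397 kN.

5.94 kN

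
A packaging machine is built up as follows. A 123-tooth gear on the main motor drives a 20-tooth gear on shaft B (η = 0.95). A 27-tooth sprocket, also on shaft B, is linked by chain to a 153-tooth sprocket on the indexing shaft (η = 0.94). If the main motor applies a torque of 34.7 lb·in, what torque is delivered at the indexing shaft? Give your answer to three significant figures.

28.6 lb·in

gear mesh 20/123 = 0.1626 → τ = 34.7·0.1626·0.95 = 5.3602 lb·in
chain 153/27 = 5.6667 → τ = 5.3602·5.6667·0.94 = 28.552 lb·in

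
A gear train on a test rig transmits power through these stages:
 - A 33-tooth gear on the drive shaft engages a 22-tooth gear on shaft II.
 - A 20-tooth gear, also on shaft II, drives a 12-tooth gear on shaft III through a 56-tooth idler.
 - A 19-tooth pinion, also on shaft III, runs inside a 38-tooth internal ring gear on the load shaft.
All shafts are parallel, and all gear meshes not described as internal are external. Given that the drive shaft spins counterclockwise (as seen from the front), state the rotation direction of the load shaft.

the drive shaft → shaft II: external mesh, 1 reversal → CW.
shaft II → shaft III: driver → idler → driven is 2 external meshes, 2 reversals → CW.
shaft III → the load shaft: internal mesh, same direction → CW.
3 reversals in total — an odd number — so the load shaft turns opposite to the drive shaft.

clockwise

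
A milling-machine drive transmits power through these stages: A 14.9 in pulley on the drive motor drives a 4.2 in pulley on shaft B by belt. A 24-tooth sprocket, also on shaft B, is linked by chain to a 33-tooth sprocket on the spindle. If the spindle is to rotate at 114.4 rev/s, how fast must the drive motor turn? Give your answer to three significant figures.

44.3 rev/s

Overall ratio R = 0.28188 × 1.375 = 0.38758.
Required input speed = output speed × R = 114.4 × 0.38758 = 44.34 rev/s.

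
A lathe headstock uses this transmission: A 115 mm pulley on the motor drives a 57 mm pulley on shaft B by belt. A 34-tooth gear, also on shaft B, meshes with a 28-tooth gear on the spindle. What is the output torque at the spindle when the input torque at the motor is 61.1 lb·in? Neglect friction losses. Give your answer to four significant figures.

24.94 lb·in

belt 57/115 = 0.49565 → τ = 61.1·0.49565 = 30.284 lb·in
gear mesh 28/34 = 0.82353 → τ = 30.284·0.82353 = 24.94 lb·in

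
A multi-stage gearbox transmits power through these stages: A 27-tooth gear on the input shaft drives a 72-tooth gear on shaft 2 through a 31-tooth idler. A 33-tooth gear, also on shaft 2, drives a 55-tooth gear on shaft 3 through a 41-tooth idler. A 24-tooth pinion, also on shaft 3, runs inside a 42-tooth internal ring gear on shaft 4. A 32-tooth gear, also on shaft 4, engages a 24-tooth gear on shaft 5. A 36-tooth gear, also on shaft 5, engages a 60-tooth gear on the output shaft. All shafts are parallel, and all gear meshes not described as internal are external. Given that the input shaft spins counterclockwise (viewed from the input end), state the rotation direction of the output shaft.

the input shaft → shaft 2: driver → idler → driven is 2 external meshes, 2 reversals → CCW.
shaft 2 → shaft 3: driver → idler → driven is 2 external meshes, 2 reversals → CCW.
shaft 3 → shaft 4: internal mesh, same direction → CCW.
shaft 4 → shaft 5: external mesh, 1 reversal → CW.
shaft 5 → the output shaft: external mesh, 1 reversal → CCW.
6 reversals in total — an even number — so the output shaft turns the same way as the input shaft.

counterclockwise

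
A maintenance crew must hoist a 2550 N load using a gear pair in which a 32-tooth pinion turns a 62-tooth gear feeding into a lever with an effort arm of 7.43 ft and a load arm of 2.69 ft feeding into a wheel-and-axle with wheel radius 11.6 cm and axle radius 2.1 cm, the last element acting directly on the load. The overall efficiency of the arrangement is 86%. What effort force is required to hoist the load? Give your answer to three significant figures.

100 N

Gear pair MA = 62/32 = 1.9375.
Lever MA = effort arm / load arm = 7.43/2.69 = 2.7621.
Wheel-and-axle MA = R/r = 11.6/2.1 = 5.5238.
Combined ideal MA = 1.9375 × 2.7621 × 5.5238 = 29.561.
Actual MA = 29.561 × 0.86 = 25.422.
Effort = load / actual MA = 2550 / 25.422 = 100.31 N.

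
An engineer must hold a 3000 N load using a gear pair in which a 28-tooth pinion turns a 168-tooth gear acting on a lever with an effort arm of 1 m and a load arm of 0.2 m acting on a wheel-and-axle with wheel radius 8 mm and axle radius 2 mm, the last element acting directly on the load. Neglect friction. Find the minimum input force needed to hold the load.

25 N

Gear pair MA = 168/28 = 6.
Lever MA = effort arm / load arm = 1/0.2 = 5.
Wheel-and-axle MA = R/r = 8/2 = 4.
Combined ideal MA = 6 × 5 × 4 = 120.
Effort = load / MA = 3000 / 120 = 25 N.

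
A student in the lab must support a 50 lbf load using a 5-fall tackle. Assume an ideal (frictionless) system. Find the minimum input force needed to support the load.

10 lbf

Block-and-tackle MA = number of supporting rope parts = 5.
Effort = load / MA = 50 / 5 = 10 lbf.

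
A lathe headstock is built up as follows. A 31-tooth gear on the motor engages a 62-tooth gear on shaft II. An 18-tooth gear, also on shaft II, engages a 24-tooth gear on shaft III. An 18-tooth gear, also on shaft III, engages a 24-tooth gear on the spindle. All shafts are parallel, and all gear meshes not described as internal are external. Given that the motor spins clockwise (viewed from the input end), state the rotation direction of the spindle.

the motor → shaft II: external mesh, 1 reversal → CCW.
shaft II → shaft III: external mesh, 1 reversal → CW.
shaft III → the spindle: external mesh, 1 reversal → CCW.
3 reversals in total — an odd number — so the spindle turns opposite to the motor.

counterclockwise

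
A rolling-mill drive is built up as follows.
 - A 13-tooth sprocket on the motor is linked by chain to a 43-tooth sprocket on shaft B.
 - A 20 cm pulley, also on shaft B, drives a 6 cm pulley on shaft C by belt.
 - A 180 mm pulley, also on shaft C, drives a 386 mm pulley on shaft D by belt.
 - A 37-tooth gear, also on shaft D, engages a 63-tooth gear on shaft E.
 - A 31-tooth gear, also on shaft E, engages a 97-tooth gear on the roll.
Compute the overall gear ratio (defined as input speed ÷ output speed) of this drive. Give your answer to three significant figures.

11.3

Each stage contributes driven/driver: chain 43/13 = 3.3077, belt 6/20 = 0.3, belt 386/180 = 2.1444, gear mesh 63/37 = 1.7027, gear mesh 97/31 = 3.129.
Overall: 3.3077 × 0.3 × 2.1444 × 1.7027 × 3.129 = 11.337.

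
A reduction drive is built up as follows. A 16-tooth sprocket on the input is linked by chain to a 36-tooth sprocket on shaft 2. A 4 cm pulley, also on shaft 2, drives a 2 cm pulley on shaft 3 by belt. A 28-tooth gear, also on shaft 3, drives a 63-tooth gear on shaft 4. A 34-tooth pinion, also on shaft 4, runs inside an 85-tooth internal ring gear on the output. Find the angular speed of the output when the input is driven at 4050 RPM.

Chain: ratio = 36/16 = 2.25, so shaft 2 turns at 4050 / 2.25 = 1800 RPM.
Belt: ratio = 2/4 = 0.5, so shaft 3 turns at 1800 / 0.5 = 3600 RPM.
Gear mesh: ratio = 63/28 = 2.25, so shaft 4 turns at 3600 / 2.25 = 1600 RPM.
Internal gear: ratio = 85/34 = 2.5, so the output turns at 1600 / 2.5 = 640 RPM.

640 RPM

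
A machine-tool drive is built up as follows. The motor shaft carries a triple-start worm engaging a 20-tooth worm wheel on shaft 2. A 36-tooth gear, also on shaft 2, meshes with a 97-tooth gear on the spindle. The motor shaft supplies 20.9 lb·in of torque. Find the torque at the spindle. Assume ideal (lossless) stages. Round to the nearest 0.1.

worm 20/3 = 6.6667 → τ = 20.9·6.6667 = 139.33 lb·in
gear mesh 97/36 = 2.6944 → τ = 139.33·2.6944 = 375.43 lb·in

375.4 lb·in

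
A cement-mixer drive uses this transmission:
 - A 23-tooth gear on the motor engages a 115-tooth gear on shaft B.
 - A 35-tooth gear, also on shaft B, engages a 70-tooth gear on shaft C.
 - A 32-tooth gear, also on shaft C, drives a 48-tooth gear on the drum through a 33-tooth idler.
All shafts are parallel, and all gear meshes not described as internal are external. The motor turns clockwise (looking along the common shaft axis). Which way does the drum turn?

clockwise

the motor → shaft B: external mesh, 1 reversal → CCW.
shaft B → shaft C: external mesh, 1 reversal → CW.
shaft C → the drum: driver → idler → driven is 2 external meshes, 2 reversals → CW.
4 reversals in total — an even number — so the drum turns the same way as the motor.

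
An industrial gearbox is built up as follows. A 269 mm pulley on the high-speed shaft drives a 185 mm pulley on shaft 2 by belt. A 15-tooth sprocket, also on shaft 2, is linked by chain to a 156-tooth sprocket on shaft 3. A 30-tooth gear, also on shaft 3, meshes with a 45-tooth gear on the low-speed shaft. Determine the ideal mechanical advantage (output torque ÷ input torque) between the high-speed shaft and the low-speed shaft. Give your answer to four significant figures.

Each stage contributes driven/driver: belt 185/269 = 0.68773, chain 156/15 = 10.4, gear mesh 45/30 = 1.5.
Overall: 0.68773 × 10.4 × 1.5 = 10.729.

10.73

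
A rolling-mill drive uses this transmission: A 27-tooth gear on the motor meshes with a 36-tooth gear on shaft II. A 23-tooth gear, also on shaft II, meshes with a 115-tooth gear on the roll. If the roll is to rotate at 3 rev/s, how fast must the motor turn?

Overall ratio R = 1.3333 × 5 = 6.6667.
Required input speed = output speed × R = 3 × 6.6667 = 20 rev/s.

20 rev/s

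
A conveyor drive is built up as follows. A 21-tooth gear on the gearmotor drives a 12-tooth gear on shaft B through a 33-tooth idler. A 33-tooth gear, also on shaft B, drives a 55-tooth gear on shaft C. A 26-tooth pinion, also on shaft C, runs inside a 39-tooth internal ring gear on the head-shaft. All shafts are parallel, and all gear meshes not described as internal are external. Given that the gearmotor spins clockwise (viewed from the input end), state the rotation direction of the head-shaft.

the gearmotor → shaft B: driver → idler → driven is 2 external meshes, 2 reversals → CW.
shaft B → shaft C: external mesh, 1 reversal → CCW.
shaft C → the head-shaft: internal mesh, same direction → CCW.
3 reversals in total — an odd number — so the head-shaft turns opposite to the gearmotor.

counterclockwise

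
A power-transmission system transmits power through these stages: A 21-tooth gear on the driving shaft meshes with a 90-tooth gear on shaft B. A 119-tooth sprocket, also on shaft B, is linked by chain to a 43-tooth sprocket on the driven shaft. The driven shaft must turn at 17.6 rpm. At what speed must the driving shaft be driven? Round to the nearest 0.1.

Overall ratio R = 4.2857 × 0.36134 = 1.5486.
Required input speed = output speed × R = 17.6 × 1.5486 = 27.256 rpm.

27.3 rpm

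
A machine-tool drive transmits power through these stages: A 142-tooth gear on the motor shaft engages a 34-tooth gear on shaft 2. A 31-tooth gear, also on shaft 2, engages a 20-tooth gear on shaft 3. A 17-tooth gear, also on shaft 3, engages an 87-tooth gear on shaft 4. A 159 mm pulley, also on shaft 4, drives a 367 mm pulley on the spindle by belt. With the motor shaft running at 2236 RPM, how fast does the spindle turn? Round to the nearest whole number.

the motor shaft → shaft 2 (gear mesh, 34/142): 2236 ÷ 0.23944 = 9338.6 RPM
shaft 2 → shaft 3 (gear mesh, 20/31): 9338.6 ÷ 0.64516 = 14475 RPM
shaft 3 → shaft 4 (gear mesh, 87/17): 14475 ÷ 5.1176 = 2828.4 RPM
shaft 4 → the spindle (belt, 367/159): 2828.4 ÷ 2.3082 = 1225.4 RPM

1225 RPM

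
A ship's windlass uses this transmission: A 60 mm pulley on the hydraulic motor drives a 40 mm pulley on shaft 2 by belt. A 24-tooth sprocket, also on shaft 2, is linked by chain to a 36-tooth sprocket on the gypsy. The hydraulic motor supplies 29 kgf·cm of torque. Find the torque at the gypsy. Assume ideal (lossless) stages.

29 kgf·cm

After the belt (40/60): 29 × 0.66667 = 19.333 kgf·cm
After the chain (36/24): 19.333 × 1.5 = 29 kgf·cm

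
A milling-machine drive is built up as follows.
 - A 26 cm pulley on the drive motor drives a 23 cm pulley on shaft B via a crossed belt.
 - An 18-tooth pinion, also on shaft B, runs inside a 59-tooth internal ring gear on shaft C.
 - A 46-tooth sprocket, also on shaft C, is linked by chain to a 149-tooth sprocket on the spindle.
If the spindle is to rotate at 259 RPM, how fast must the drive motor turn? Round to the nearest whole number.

Overall ratio R = 0.88462 × 3.2778 × 3.2391 = 9.3921.
Required input speed = output speed × R = 259 × 9.3921 = 2432.6 RPM.

2433 RPM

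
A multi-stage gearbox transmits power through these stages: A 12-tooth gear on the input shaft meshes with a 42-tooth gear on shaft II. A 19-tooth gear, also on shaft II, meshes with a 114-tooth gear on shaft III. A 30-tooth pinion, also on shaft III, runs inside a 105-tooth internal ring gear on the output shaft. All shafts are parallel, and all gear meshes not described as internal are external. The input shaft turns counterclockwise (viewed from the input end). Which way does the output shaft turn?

the input shaft → shaft II: external mesh, 1 reversal → CW.
shaft II → shaft III: external mesh, 1 reversal → CCW.
shaft III → the output shaft: internal mesh, same direction → CCW.
2 reversals in total — an even number — so the output shaft turns the same way as the input shaft.

counterclockwise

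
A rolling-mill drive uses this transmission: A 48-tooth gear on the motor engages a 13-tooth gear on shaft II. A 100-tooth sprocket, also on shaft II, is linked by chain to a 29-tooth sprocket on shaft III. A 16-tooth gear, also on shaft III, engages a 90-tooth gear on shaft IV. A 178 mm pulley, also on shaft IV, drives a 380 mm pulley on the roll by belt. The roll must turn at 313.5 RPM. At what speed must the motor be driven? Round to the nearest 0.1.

295.7 RPM

Overall ratio R = 0.27083 × 0.29 × 5.625 × 2.1348 = 0.94316.
Required input speed = output speed × R = 313.5 × 0.94316 = 295.68 RPM.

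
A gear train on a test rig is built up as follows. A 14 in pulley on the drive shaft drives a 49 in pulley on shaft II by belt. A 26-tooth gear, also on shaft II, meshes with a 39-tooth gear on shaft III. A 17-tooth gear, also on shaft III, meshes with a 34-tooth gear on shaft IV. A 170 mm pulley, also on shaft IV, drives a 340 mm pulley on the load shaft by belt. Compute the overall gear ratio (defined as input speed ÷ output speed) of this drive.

21

Each stage contributes driven/driver: belt 49/14 = 3.5, gear mesh 39/26 = 1.5, gear mesh 34/17 = 2, belt 340/170 = 2.
Overall: 3.5 × 1.5 × 2 × 2 = 21.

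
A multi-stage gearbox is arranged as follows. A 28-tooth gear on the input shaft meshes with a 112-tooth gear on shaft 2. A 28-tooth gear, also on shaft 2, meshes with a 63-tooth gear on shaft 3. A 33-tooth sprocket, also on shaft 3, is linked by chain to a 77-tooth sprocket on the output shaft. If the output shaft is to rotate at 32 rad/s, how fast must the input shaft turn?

672 rad/s

Overall ratio R = 4 × 2.25 × 2.3333 = 21.
Required input speed = output speed × R = 32 × 21 = 672 rad/s.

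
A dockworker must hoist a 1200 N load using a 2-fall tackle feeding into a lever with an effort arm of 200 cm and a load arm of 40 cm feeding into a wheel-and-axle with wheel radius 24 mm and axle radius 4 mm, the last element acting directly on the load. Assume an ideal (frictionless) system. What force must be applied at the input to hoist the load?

20 N

Block-and-tackle MA = number of supporting rope parts = 2.
Lever MA = effort arm / load arm = 200/40 = 5.
Wheel-and-axle MA = R/r = 24/4 = 6.
Combined ideal MA = 2 × 5 × 6 = 60.
Effort = load / MA = 1200 / 60 = 20 N.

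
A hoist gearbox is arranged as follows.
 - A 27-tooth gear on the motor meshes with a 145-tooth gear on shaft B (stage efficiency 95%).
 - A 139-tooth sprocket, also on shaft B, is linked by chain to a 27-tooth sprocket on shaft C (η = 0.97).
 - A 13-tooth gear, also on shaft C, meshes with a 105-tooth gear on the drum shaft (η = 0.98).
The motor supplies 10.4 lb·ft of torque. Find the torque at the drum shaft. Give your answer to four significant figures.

After the gear mesh (145/27): 10.4 × 5.3704 × 0.95 = 53.059 lb·ft
After the chain (27/139): 53.059 × 0.19424 × 0.97 = 9.9973 lb·ft
After the gear mesh (105/13): 9.9973 × 8.0769 × 0.98 = 79.132 lb·ft

79.13 lb·ft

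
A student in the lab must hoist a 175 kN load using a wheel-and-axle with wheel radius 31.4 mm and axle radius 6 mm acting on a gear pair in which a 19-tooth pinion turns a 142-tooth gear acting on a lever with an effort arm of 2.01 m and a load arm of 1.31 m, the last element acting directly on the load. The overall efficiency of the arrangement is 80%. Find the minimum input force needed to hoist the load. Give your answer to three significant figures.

Wheel-and-axle MA = R/r = 31.4/6 = 5.2333.
Gear pair MA = 142/19 = 7.4737.
Lever MA = effort arm / load arm = 2.01/1.31 = 1.5344.
Combined ideal MA = 5.2333 × 7.4737 × 1.5344 = 60.012.
Actual MA = 60.012 × 0.80 = 48.01.
Effort = load / actual MA = 175 / 48.01 = 3.6451 kN.

3.65 kN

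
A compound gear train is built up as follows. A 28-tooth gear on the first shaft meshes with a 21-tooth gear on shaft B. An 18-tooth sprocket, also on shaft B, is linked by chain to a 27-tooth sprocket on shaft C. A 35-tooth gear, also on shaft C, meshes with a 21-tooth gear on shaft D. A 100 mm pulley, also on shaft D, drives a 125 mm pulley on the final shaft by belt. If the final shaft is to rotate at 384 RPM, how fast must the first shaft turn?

Overall ratio R = 0.75 × 1.5 × 0.6 × 1.25 = 0.84375.
Required input speed = output speed × R = 384 × 0.84375 = 324 RPM.

324 RPM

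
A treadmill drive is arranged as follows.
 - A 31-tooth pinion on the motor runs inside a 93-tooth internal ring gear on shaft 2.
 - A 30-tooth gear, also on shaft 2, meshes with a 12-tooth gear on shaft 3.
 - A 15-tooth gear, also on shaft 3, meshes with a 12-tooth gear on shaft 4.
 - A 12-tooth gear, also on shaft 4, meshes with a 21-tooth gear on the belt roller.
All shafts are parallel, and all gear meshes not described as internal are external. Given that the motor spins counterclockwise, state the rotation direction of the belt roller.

clockwise

the motor → shaft 2: internal mesh, same direction → CCW.
shaft 2 → shaft 3: external mesh, 1 reversal → CW.
shaft 3 → shaft 4: external mesh, 1 reversal → CCW.
shaft 4 → the belt roller: external mesh, 1 reversal → CW.
3 reversals in total — an odd number — so the belt roller turns opposite to the motor.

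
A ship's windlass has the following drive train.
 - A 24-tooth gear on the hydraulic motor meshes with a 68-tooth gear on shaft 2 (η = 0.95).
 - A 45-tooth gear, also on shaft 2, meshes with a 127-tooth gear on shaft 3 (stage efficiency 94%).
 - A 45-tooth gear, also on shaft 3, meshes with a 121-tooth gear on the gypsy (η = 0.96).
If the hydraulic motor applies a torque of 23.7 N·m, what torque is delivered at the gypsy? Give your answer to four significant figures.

Gear mesh: ratio = 68/24 = 2.8333; torque at shaft 2 = 23.7 × 2.8333 × 0.95 = 63.793 N·m.
Gear mesh: ratio = 127/45 = 2.8222; torque at shaft 3 = 63.793 × 2.8222 × 0.94 = 169.23 N·m.
Gear mesh: ratio = 121/45 = 2.6889; torque at the gypsy = 169.23 × 2.6889 × 0.96 = 436.85 N·m.

436.9 N·m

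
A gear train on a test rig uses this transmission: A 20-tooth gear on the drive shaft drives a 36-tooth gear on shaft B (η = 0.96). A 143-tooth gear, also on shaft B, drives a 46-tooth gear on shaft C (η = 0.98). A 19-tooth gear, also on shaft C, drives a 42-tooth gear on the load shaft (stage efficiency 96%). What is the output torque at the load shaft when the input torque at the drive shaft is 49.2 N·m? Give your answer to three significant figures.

56.9 N·m

gear mesh 36/20 = 1.8 → τ = 49.2·1.8·0.96 = 85.018 N·m
gear mesh 46/143 = 0.32168 → τ = 85.018·0.32168·0.98 = 26.801 N·m
gear mesh 42/19 = 2.2105 → τ = 26.801·2.2105·0.96 = 56.875 N·m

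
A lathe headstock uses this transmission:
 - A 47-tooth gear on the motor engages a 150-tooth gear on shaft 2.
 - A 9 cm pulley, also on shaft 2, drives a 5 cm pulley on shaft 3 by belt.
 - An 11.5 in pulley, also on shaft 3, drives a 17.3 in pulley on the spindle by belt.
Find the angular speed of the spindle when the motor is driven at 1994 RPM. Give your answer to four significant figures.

gear mesh 150/47 = 3.1915 → 1994/3.1915 = 624.79 RPM
belt 5/9 = 0.55556 → 624.79/0.55556 = 1124.6 RPM
belt 17.3/11.5 = 1.5043 → 1124.6/1.5043 = 747.58 RPM

747.6 RPM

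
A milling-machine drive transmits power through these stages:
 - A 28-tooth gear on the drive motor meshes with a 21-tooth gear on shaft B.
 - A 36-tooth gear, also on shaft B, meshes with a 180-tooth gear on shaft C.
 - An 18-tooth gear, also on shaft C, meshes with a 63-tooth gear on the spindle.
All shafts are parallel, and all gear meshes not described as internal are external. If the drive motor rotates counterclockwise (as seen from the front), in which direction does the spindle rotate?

clockwise

the drive motor → shaft B: external mesh, 1 reversal → CW.
shaft B → shaft C: external mesh, 1 reversal → CCW.
shaft C → the spindle: external mesh, 1 reversal → CW.
3 reversals in total — an odd number — so the spindle turns opposite to the drive motor.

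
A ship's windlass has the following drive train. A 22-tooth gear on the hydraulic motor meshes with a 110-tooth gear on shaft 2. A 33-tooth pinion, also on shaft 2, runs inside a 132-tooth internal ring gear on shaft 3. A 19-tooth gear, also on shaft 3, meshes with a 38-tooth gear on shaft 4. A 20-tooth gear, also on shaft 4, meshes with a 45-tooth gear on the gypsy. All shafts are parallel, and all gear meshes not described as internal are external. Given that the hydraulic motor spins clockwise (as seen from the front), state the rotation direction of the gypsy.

counterclockwise

the hydraulic motor → shaft 2: external mesh, 1 reversal → CCW.
shaft 2 → shaft 3: internal mesh, same direction → CCW.
shaft 3 → shaft 4: external mesh, 1 reversal → CW.
shaft 4 → the gypsy: external mesh, 1 reversal → CCW.
3 reversals in total — an odd number — so the gypsy turns opposite to the hydraulic motor.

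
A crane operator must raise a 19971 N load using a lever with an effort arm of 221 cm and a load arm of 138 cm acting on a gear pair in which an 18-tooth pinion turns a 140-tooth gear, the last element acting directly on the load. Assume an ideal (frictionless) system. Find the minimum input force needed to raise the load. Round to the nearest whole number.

Lever MA = effort arm / load arm = 221/138 = 1.6014.
Gear pair MA = 140/18 = 7.7778.
Combined ideal MA = 1.6014 × 7.7778 = 12.456.
Effort = load / MA = 19971 / 12.456 = 1603.4 N.

1603 N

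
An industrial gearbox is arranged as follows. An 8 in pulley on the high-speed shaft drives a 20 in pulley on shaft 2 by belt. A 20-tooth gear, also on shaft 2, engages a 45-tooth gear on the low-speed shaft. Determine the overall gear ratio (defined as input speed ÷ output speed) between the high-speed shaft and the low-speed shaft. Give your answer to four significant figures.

5.625

Each stage contributes driven/driver: belt 20/8 = 2.5, gear mesh 45/20 = 2.25.
Overall: 2.5 × 2.25 = 5.625.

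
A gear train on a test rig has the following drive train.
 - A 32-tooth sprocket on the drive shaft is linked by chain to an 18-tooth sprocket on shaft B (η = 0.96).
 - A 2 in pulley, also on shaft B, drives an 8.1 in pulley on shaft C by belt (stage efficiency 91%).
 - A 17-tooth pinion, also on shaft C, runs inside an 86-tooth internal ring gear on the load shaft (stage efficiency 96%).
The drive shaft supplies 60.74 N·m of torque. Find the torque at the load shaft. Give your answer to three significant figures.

587 N·m

chain 18/32 = 0.5625 → τ = 60.74·0.5625·0.96 = 32.8 N·m
belt 8.1/2 = 4.05 → τ = 32.8·4.05·0.91 = 120.88 N·m
internal gear 86/17 = 5.0588 → τ = 120.88·5.0588·0.96 = 587.06 N·m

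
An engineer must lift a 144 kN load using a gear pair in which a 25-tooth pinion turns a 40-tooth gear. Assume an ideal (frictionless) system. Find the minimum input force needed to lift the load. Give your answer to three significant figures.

90.0 kN

Gear pair MA = 40/25 = 1.6.
Effort = load / MA = 144 / 1.6 = 90 kN.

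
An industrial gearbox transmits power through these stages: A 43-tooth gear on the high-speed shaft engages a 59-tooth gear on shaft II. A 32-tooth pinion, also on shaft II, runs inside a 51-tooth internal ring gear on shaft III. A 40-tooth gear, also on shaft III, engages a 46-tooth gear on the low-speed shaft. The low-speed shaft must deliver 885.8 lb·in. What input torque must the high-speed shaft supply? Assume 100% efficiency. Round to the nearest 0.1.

352.2 lb·in

Overall ratio R = 1.3721 × 1.5938 × 1.15 = 2.5148.
Input torque = output torque / R = 885.8 / 2.5148 = 352.24 lb·in.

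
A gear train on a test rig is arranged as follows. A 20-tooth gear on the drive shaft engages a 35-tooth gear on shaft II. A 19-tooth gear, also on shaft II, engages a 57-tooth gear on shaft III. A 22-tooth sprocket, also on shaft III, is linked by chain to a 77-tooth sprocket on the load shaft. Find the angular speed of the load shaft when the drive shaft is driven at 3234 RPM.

176 RPM

gear mesh 35/20 = 1.75 → 3234/1.75 = 1848 RPM
gear mesh 57/19 = 3 → 1848/3 = 616 RPM
chain 77/22 = 3.5 → 616/3.5 = 176 RPM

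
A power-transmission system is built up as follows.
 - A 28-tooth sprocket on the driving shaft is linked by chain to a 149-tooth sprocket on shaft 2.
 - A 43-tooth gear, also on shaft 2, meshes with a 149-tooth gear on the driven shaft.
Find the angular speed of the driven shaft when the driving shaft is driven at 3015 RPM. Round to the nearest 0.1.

chain 149/28 = 5.3214 → 3015/5.3214 = 566.58 RPM
gear mesh 149/43 = 3.4651 → 566.58/3.4651 = 163.51 RPM

163.5 RPM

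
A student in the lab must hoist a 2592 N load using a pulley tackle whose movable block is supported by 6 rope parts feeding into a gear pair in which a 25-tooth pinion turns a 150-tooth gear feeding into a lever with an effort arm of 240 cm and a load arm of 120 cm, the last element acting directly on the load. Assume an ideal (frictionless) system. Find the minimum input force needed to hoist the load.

36 N

Block-and-tackle MA = number of supporting rope parts = 6.
Gear pair MA = 150/25 = 6.
Lever MA = effort arm / load arm = 240/120 = 2.
Combined ideal MA = 6 × 6 × 2 = 72.
Effort = load / MA = 2592 / 72 = 36 N.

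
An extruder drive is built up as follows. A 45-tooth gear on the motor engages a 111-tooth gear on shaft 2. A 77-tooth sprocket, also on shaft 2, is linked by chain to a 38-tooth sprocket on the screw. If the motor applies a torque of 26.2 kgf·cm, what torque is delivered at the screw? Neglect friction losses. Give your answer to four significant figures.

31.89 kgf·cm

After the gear mesh (111/45): 26.2 × 2.4667 = 64.627 kgf·cm
After the chain (38/77): 64.627 × 0.49351 = 31.894 kgf·cm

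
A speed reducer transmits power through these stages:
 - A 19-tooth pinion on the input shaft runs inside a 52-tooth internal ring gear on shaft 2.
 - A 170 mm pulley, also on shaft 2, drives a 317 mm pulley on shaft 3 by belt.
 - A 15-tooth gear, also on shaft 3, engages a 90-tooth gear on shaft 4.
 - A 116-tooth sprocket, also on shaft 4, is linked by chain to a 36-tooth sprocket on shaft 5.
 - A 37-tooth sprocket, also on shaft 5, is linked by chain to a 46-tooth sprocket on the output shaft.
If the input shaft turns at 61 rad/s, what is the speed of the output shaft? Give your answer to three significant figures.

5.16 rad/s

the input shaft → shaft 2 (internal gear, 52/19): 61 ÷ 2.7368 = 22.288 rad/s
shaft 2 → shaft 3 (belt, 317/170): 22.288 ÷ 1.8647 = 11.953 rad/s
shaft 3 → shaft 4 (gear mesh, 90/15): 11.953 ÷ 6 = 1.9921 rad/s
shaft 4 → shaft 5 (chain, 36/116): 1.9921 ÷ 0.31034 = 6.4191 rad/s
shaft 5 → the output shaft (chain, 46/37): 6.4191 ÷ 1.2432 = 5.1632 rad/s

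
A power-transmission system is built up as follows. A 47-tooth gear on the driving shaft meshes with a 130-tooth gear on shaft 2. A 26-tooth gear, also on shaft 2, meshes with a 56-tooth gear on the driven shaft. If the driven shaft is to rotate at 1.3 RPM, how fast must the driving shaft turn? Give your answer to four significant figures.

7.745 RPM

Overall ratio R = 2.766 × 2.1538 = 5.9574.
Required input speed = output speed × R = 1.3 × 5.9574 = 7.7447 RPM.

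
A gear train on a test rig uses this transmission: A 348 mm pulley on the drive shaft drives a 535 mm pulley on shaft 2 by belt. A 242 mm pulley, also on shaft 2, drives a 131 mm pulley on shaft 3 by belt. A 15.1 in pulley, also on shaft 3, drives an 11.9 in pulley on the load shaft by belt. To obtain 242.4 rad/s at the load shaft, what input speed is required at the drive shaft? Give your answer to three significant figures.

159 rad/s

Overall ratio R = 1.5374 × 0.54132 × 0.78808 = 0.65584.
Required input speed = output speed × R = 242.4 × 0.65584 = 158.98 rad/s.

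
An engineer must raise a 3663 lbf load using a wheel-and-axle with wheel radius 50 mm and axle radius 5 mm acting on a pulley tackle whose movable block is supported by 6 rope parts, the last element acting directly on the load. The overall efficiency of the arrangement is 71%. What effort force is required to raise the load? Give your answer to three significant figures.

Wheel-and-axle MA = R/r = 50/5 = 10.
Block-and-tackle MA = number of supporting rope parts = 6.
Combined ideal MA = 10 × 6 = 60.
Actual MA = 60 × 0.71 = 42.6.
Effort = load / actual MA = 3663 / 42.6 = 85.986 lbf.

86.0 lbf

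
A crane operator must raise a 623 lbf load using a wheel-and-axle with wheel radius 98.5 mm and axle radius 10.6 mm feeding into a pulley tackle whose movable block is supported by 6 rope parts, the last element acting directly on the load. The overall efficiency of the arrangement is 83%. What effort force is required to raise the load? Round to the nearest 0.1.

Wheel-and-axle MA = R/r = 98.5/10.6 = 9.2925.
Block-and-tackle MA = number of supporting rope parts = 6.
Combined ideal MA = 9.2925 × 6 = 55.755.
Actual MA = 55.755 × 0.83 = 46.276.
Effort = load / actual MA = 623 / 46.276 = 13.463 lbf.

13.5 lbf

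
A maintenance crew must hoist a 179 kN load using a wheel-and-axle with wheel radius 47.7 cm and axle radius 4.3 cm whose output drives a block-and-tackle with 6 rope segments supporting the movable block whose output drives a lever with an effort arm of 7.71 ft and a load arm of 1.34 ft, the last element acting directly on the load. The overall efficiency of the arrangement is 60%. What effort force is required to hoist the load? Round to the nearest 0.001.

0.779 kN

Wheel-and-axle MA = R/r = 47.7/4.3 = 11.093.
Block-and-tackle MA = number of supporting rope parts = 6.
Lever MA = effort arm / load arm = 7.71/1.34 = 5.7537.
Combined ideal MA = 11.093 × 6 × 5.7537 = 382.96.
Actual MA = 382.96 × 0.60 = 229.77.
Effort = load / actual MA = 179 / 229.77 = 0.77902 kN.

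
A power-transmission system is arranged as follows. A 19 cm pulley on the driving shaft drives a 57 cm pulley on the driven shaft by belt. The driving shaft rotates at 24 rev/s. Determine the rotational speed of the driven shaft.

Belt: ratio = 57/19 = 3, so the driven shaft turns at 24 / 3 = 8 rev/s.

8 rev/s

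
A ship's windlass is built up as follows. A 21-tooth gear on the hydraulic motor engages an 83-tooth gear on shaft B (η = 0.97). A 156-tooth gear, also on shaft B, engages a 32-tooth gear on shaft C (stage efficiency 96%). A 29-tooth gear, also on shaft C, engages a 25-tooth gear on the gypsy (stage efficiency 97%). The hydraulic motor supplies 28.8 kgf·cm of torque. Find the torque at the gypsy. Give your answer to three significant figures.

gear mesh 83/21 = 3.9524 → τ = 28.8·3.9524·0.97 = 110.41 kgf·cm
gear mesh 32/156 = 0.20513 → τ = 110.41·0.20513·0.96 = 21.743 kgf·cm
gear mesh 25/29 = 0.86207 → τ = 21.743·0.86207·0.97 = 18.182 kgf·cm

18.2 kgf·cm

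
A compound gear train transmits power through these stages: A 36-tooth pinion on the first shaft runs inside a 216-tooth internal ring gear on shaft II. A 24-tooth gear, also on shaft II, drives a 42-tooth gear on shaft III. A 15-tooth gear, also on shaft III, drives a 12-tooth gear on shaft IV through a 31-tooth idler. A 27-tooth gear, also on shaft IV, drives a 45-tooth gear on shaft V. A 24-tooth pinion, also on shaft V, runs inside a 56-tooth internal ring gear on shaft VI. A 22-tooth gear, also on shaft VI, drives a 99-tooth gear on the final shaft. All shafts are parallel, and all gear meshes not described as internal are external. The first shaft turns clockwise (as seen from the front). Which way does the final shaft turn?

counterclockwise

the first shaft → shaft II: internal mesh, same direction → CW.
shaft II → shaft III: external mesh, 1 reversal → CCW.
shaft III → shaft IV: driver → idler → driven is 2 external meshes, 2 reversals → CCW.
shaft IV → shaft V: external mesh, 1 reversal → CW.
shaft V → shaft VI: internal mesh, same direction → CW.
shaft VI → the final shaft: external mesh, 1 reversal → CCW.
5 reversals in total — an odd number — so the final shaft turns opposite to the first shaft.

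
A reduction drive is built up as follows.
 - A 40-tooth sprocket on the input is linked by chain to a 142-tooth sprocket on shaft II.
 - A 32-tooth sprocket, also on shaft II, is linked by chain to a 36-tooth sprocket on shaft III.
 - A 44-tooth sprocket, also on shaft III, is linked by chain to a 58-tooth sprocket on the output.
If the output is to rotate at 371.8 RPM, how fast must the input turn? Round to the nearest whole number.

Overall ratio R = 3.55 × 1.125 × 1.3182 = 5.2645.
Required input speed = output speed × R = 371.8 × 5.2645 = 1957.3 RPM.

1957 RPM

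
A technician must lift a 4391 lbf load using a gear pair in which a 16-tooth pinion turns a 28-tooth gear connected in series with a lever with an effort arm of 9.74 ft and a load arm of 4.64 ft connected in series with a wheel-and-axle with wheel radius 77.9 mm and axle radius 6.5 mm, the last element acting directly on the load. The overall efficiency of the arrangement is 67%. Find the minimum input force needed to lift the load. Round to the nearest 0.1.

Gear pair MA = 28/16 = 1.75.
Lever MA = effort arm / load arm = 9.74/4.64 = 2.0991.
Wheel-and-axle MA = R/r = 77.9/6.5 = 11.985.
Combined ideal MA = 1.75 × 2.0991 × 11.985 = 44.025.
Actual MA = 44.025 × 0.67 = 29.497.
Effort = load / actual MA = 4391 / 29.497 = 148.86 lbf.

148.9 lbf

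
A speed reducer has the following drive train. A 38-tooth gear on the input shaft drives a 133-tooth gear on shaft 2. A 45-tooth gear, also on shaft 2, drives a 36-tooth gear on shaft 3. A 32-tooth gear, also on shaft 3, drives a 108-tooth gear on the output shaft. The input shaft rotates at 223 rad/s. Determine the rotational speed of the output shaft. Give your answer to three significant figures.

23.6 rad/s

gear mesh 133/38 = 3.5 → 223/3.5 = 63.714 rad/s
gear mesh 36/45 = 0.8 → 63.714/0.8 = 79.643 rad/s
gear mesh 108/32 = 3.375 → 79.643/3.375 = 23.598 rad/s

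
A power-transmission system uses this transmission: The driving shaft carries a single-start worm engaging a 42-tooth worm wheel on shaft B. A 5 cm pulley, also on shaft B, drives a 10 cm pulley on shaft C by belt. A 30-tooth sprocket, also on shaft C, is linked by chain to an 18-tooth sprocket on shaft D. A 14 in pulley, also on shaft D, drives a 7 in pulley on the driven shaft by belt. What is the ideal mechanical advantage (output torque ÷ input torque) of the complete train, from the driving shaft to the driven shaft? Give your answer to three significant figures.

25.2

Each stage contributes driven/driver: worm 42/1 = 42, belt 10/5 = 2, chain 18/30 = 0.6, belt 7/14 = 0.5.
Overall: 42 × 2 × 0.6 × 0.5 = 25.2.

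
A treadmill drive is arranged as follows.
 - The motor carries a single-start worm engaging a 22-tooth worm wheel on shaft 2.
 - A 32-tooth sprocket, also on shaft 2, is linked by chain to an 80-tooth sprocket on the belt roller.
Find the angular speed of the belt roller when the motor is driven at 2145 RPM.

Worm: ratio = 22/1 = 22, so shaft 2 turns at 2145 / 22 = 97.5 RPM.
Chain: ratio = 80/32 = 2.5, so the belt roller turns at 97.5 / 2.5 = 39 RPM.

39 RPM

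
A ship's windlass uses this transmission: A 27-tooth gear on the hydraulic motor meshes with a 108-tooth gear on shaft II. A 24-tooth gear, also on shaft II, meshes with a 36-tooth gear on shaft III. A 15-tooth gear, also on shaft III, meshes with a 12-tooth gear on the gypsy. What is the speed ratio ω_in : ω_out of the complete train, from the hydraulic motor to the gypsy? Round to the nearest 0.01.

4.80

Each stage contributes driven/driver: gear mesh 108/27 = 4, gear mesh 36/24 = 1.5, gear mesh 12/15 = 0.8.
Overall: 4 × 1.5 × 0.8 = 4.8.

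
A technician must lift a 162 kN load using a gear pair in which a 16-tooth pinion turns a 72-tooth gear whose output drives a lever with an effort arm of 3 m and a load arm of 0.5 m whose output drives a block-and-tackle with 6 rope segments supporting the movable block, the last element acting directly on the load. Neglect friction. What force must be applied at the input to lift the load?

1 kN

Gear pair MA = 72/16 = 4.5.
Lever MA = effort arm / load arm = 3/0.5 = 6.
Block-and-tackle MA = number of supporting rope parts = 6.
Combined ideal MA = 4.5 × 6 × 6 = 162.
Effort = load / MA = 162 / 162 = 1 kN.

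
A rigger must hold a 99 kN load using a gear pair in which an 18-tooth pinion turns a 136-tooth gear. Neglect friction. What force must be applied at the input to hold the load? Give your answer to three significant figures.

13.1 kN

Gear pair MA = 136/18 = 7.5556.
Effort = load / MA = 99 / 7.5556 = 13.103 kN.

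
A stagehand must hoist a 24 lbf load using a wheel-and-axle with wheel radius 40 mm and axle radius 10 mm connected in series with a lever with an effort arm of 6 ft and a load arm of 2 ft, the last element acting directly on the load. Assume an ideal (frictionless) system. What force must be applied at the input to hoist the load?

Wheel-and-axle MA = R/r = 40/10 = 4.
Lever MA = effort arm / load arm = 6/2 = 3.
Combined ideal MA = 4 × 3 = 12.
Effort = load / MA = 24 / 12 = 2 lbf.

2 lbf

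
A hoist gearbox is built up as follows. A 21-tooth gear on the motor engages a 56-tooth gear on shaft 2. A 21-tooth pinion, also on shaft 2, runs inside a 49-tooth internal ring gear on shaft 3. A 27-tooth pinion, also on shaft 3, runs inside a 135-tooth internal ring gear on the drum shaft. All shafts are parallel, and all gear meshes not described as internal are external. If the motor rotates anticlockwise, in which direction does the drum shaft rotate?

the motor → shaft 2: external mesh, 1 reversal → CW.
shaft 2 → shaft 3: internal mesh, same direction → CW.
shaft 3 → the drum shaft: internal mesh, same direction → CW.
1 reversal in total — an odd number — so the drum shaft turns opposite to the motor.

clockwise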